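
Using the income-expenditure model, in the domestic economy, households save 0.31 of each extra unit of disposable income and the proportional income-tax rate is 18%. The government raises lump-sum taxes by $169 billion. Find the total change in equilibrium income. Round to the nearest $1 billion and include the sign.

MPC = 1 − MPS = 1 − 0.31 = 0.69.
A lump-sum tax change of +$169 billion shifts disposable income by −$169 billion; first-round consumption changes by −c × ΔT = −0.69 × (+$169 billion) = −$116.61 billion.
Expenditure multiplier = 1/(1 − c(1−t)) = 1/(1 − 0.69×0.82) = 1/0.4342 ≈ 2.303.
The tax multiplier is −c × k ≈ −1.589, so ΔY = k × (−c·ΔT) = (−$116.61 billion) / 0.4342 ≈ −$269 billion.

−$269 billion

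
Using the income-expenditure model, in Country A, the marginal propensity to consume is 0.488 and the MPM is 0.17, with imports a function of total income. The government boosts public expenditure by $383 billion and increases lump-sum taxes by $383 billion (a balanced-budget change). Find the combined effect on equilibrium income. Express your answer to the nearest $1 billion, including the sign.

+$288 billion

Expenditure multiplier = 1/(1 − c + m) = 1/(1 − 0.488 + 0.17) = 1/0.682 ≈ 1.466.
ΔG contributes k·ΔG = (+$383 billion) / 0.682 ≈ +$561.6 billion.
ΔT of +$383 billion changes first-round spending by −c·ΔT = −$186.904 billion, contributing k·(−c·ΔT) = (−$186.904 billion) / 0.682 ≈ −$274.1 billion.
Net ΔY = k(ΔG − c·ΔT) = (+$196.096 billion) / 0.682 ≈ +$288 billion.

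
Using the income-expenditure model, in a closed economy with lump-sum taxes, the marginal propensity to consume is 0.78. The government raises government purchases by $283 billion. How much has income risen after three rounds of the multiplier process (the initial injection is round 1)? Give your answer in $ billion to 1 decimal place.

$675.9 billion

Round 1 adds ΔG = $283 billion; each later round is MPC = 0.78 times the previous.
After 3 rounds: 283 + 220.74 + 172.1772 = ΔG·(1 − c^3)/(1 − c) = 283 × (1 − 0.474552)/0.22 ≈ $675.9 billion.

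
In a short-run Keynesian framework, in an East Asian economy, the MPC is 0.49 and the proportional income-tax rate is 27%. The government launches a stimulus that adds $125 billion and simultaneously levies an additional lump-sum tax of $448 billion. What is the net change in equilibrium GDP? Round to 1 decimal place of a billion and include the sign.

−$147.2 billion

Expenditure multiplier = 1/(1 − c(1−t)) = 1/(1 − 0.49×0.73) = 1/0.6423 ≈ 1.557.
ΔG contributes k·ΔG = (+$125 billion) / 0.6423 ≈ +$194.6 billion.
ΔT of +$448 billion changes first-round spending by −c·ΔT = −$219.52 billion, contributing k·(−c·ΔT) = (−$219.52 billion) / 0.6423 ≈ −$341.8 billion.
Net ΔY = k(ΔG − c·ΔT) = (−$94.52 billion) / 0.6423 ≈ −$147.2 billion.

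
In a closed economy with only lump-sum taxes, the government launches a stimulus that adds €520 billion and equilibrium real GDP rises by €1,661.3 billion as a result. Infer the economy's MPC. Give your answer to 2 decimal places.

0.69

Implied spending multiplier k = ΔY/ΔG = 1,661.3/520 ≈ 3.1948.
Since k = 1/(1 − MPC), MPC = 1 − 1/k = 1 − ΔG/ΔY = 1 − 520/1,661.3 ≈ 0.69.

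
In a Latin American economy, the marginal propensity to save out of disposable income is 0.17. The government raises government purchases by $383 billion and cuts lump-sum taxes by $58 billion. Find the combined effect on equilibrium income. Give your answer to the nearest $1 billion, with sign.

+$2,536 billion

MPC = 1 − MPS = 1 − 0.17 = 0.83.
Expenditure multiplier = 1/(1 − MPC) = 1/(1 − 0.83) = 1/0.17 ≈ 5.882.
ΔG contributes k·ΔG = (+$383 billion) / 0.17 ≈ +$2,252.9 billion.
ΔT of −$58 billion changes first-round spending by −c·ΔT = +$48.14 billion, contributing k·(−c·ΔT) = (+$48.14 billion) / 0.17 ≈ +$283.2 billion.
Net ΔY = k(ΔG − c·ΔT) = (+$431.14 billion) / 0.17 ≈ +$2,536 billion.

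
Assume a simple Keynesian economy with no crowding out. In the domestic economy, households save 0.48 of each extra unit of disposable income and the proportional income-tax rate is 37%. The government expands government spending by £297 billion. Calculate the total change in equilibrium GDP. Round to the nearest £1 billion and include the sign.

+£442 billion

MPC = 1 − MPS = 1 − 0.48 = 0.52.
Spending multiplier = 1/(1 − c(1−t)) = 1/(1 − 0.52×0.63) = 1/0.6724 ≈ 1.487.
ΔY = k × ΔG = (+£297 billion) / 0.6724 ≈ +£442 billion.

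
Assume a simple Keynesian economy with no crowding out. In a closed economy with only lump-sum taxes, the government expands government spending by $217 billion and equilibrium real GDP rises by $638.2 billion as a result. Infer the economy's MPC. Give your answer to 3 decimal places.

Implied spending multiplier k = ΔY/ΔG = 638.2/217 ≈ 2.941.
Since k = 1/(1 − MPC), MPC = 1 − 1/k = 1 − ΔG/ΔY = 1 − 217/638.2 ≈ 0.660.

0.660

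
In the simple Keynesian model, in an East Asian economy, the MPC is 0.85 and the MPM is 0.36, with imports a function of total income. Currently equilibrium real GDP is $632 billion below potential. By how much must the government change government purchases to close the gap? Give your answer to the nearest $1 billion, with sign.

Spending multiplier = 1/(1 − c + m) = 1/(1 − 0.85 + 0.36) = 1/0.51 ≈ 1.961.
Need ΔY = +$632 billion, so ΔG = ΔY/k = (+$632 billion) × 0.51 ≈ +$322 billion.
The government should increase government purchases by $322 billion.

+$322 billion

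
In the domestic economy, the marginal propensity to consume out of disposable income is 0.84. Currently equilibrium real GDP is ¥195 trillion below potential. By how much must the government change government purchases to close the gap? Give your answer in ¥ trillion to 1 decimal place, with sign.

+¥31.2 trillion

Spending multiplier = 1/(1 − MPC) = 1/(1 − 0.84) = 1/0.16 = 6.25.
Need ΔY = +¥195 trillion, so ΔG = ΔY/k = (+¥195 trillion) × 0.16 = +¥31.2 trillion.
The government should increase government purchases by ¥31.2 trillion.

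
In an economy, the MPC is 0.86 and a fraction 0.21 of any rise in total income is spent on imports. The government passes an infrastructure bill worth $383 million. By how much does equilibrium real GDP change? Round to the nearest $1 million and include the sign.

Spending multiplier = 1/(1 − c + m) = 1/(1 − 0.86 + 0.21) = 1/0.35 ≈ 2.857.
ΔY = k × ΔG = (+$383 million) / 0.35 ≈ +$1,094 million.

+$1,094 million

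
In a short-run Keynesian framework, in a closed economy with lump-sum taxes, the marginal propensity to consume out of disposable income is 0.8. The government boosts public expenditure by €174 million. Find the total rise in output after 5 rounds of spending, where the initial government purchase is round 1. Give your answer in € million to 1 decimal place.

Round 1 adds ΔG = €174 million; each later round is MPC = 0.8 times the previous.
After 5 rounds: 174 + 139.2 + 111.36 + 89.088 + 71.2704 = ΔG·(1 − c^5)/(1 − c) = 174 × (1 − 0.32768)/0.2 ≈ €584.9 million.

€584.9 million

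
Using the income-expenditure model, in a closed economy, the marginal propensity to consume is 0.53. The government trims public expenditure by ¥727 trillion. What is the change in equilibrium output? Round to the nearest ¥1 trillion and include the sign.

−¥1,547 trillion

Expenditure multiplier = 1/(1 − MPC) = 1/(1 − 0.53) = 1/0.47 ≈ 2.128.
ΔY = k × ΔG = (−¥727 trillion) / 0.47 ≈ −¥1,547 trillion.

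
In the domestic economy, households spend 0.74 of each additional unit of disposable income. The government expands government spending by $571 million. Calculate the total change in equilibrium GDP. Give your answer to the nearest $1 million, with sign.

Government-spending multiplier = 1/(1 − MPC) = 1/(1 − 0.74) = 1/0.26 ≈ 3.846.
ΔY = k × ΔG = (+$571 million) / 0.26 ≈ +$2,196 million.

+$2,196 million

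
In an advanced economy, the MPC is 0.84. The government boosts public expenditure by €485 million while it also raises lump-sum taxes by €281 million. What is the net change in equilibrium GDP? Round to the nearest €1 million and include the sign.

Expenditure multiplier = 1/(1 − MPC) = 1/(1 − 0.84) = 1/0.16 = 6.25.
ΔG contributes k·ΔG = (+€485 million) / 0.16 ≈ +€3,031.3 million.
ΔT of +€281 million changes first-round spending by −c·ΔT = −€236.04 million, contributing k·(−c·ΔT) = (−€236.04 million) / 0.16 ≈ −€1,475.3 million.
Net ΔY = k(ΔG − c·ΔT) = (+€248.96 million) / 0.16 = +€1,556 million.

+€1,556 million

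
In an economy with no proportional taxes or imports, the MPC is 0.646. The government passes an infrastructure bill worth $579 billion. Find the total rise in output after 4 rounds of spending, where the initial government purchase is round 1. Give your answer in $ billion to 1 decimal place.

Round 1 adds ΔG = $579 billion; each later round is MPC = 0.646 times the previous.
After 4 rounds: 579 + 374.034 + 241.625964 + 156.090372744 = ΔG·(1 − c^4)/(1 − c) = 579 × (1 − 0.174152643856)/0.354 ≈ $1,350.8 billion.

$1,350.8 billion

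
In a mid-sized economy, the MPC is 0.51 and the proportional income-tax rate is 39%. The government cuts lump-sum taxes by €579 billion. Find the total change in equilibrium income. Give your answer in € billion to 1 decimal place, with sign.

A lump-sum tax change of −€579 billion shifts disposable income by +€579 billion; first-round consumption changes by −c × ΔT = −0.51 × (−€579 billion) = +€295.29 billion.
Expenditure multiplier = 1/(1 − c(1−t)) = 1/(1 − 0.51×0.61) = 1/0.6889 ≈ 1.452.
The tax multiplier is −c × k ≈ −0.74, so ΔY = k × (−c·ΔT) = (+€295.29 billion) / 0.6889 ≈ +€428.6 billion.

+€428.6 billion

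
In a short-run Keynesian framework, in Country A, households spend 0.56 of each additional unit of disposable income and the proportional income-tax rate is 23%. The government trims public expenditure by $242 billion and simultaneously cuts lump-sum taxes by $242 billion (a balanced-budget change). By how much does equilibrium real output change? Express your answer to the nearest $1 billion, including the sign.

Expenditure multiplier = 1/(1 − c(1−t)) = 1/(1 − 0.56×0.77) = 1/0.5688 ≈ 1.758.
ΔG contributes k·ΔG = (−$242 billion) / 0.5688 ≈ −$425.5 billion.
ΔT of −$242 billion changes first-round spending by −c·ΔT = +$135.52 billion, contributing k·(−c·ΔT) = (+$135.52 billion) / 0.5688 ≈ +$238.3 billion.
Net ΔY = k(ΔG − c·ΔT) = (−$106.48 billion) / 0.5688 ≈ −$187 billion.

−$187 billion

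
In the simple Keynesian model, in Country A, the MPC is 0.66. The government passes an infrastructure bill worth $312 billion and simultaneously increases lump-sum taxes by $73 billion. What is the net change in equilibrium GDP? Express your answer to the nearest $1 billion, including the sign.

+$776 billion

Expenditure multiplier = 1/(1 − MPC) = 1/(1 − 0.66) = 1/0.34 ≈ 2.941.
ΔG contributes k·ΔG = (+$312 billion) / 0.34 ≈ +$917.6 billion.
ΔT of +$73 billion changes first-round spending by −c·ΔT = −$48.18 billion, contributing k·(−c·ΔT) = (−$48.18 billion) / 0.34 ≈ −$141.7 billion.
Net ΔY = k(ΔG − c·ΔT) = (+$263.82 billion) / 0.34 ≈ +$776 billion.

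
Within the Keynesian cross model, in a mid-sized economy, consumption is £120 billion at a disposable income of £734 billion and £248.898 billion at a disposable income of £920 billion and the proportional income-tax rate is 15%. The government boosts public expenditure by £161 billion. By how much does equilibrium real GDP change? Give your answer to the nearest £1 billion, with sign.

MPC = ΔC/ΔYd = (248.898 − 120)/(920 − 734) = 128.898/186 = 0.693.
Expenditure multiplier = 1/(1 − c(1−t)) = 1/(1 − 0.693×0.85) = 1/0.41095 ≈ 2.433.
ΔY = k × ΔG = (+£161 billion) / 0.41095 ≈ +£392 billion.

+£392 billion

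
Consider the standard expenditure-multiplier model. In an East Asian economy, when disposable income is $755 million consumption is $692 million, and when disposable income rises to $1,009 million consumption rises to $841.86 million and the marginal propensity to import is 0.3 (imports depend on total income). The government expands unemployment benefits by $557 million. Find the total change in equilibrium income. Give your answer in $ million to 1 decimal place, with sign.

+$462.9 million

MPC = ΔC/ΔYd = (841.86 − 692)/(1,009 − 755) = 149.86/254 = 0.59.
The transfer change shifts disposable income by +$557 million, so first-round consumption changes by c·ΔTR = 0.59 × (+$557 million) = +$328.63 million.
Expenditure multiplier = 1/(1 − c + m) = 1/(1 − 0.59 + 0.3) = 1/0.71 ≈ 1.408.
The transfer multiplier is c × k ≈ 0.831, so ΔY = k × (c·ΔTR) = (+$328.63 million) / 0.71 ≈ +$462.9 million.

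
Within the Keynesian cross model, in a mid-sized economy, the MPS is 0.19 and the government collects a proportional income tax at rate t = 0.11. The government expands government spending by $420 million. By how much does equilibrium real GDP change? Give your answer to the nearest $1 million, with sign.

+$1,505 million

MPC = 1 − MPS = 1 − 0.19 = 0.81.
Expenditure multiplier = 1/(1 − c(1−t)) = 1/(1 − 0.81×0.89) = 1/0.2791 ≈ 3.583.
ΔY = k × ΔG = (+$420 million) / 0.2791 ≈ +$1,505 million.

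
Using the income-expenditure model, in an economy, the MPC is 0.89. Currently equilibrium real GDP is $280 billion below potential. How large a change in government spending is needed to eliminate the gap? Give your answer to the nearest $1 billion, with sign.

Spending multiplier = 1/(1 − MPC) = 1/(1 − 0.89) = 1/0.11 ≈ 9.091.
Need ΔY = +$280 billion, so ΔG = ΔY/k = (+$280 billion) × 0.11 ≈ +$31 billion.
The government should increase government spending by $31 billion.

+$31 billion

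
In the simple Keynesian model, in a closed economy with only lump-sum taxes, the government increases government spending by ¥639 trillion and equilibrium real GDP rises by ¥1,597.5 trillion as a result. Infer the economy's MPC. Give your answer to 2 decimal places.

Implied spending multiplier k = ΔY/ΔG = 1,597.5/639 = 2.5.
Since k = 1/(1 − MPC), MPC = 1 − 1/k = 1 − ΔG/ΔY = 1 − 639/1,597.5 = 0.60.

0.60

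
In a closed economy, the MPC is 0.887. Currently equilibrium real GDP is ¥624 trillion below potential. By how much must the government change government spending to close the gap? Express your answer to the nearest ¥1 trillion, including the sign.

+¥71 trillion

Spending multiplier = 1/(1 − MPC) = 1/(1 − 0.887) = 1/0.113 ≈ 8.85.
Need ΔY = +¥624 trillion, so ΔG = ΔY/k = (+¥624 trillion) × 0.113 ≈ +¥71 trillion.
The government should increase government spending by ¥71 trillion.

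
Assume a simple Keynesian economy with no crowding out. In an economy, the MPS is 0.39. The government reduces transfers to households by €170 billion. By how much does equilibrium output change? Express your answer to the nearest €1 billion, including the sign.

MPC = 1 − MPS = 1 − 0.39 = 0.61.
The transfer change shifts disposable income by −€170 billion, so first-round consumption changes by c·ΔTR = 0.61 × (−€170 billion) = −€103.7 billion.
Expenditure multiplier = 1/(1 − MPC) = 1/(1 − 0.61) = 1/0.39 ≈ 2.564.
The transfer multiplier is c × k ≈ 1.564, so ΔY = k × (c·ΔTR) = (−€103.7 billion) / 0.39 ≈ −€266 billion.

−€266 billion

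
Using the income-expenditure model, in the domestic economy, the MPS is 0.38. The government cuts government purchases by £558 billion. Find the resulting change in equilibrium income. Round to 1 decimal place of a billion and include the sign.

−£1,468.4 billion

MPC = 1 − MPS = 1 − 0.38 = 0.62.
Spending multiplier = 1/(1 − MPC) = 1/(1 − 0.62) = 1/0.38 ≈ 2.632.
ΔY = k × ΔG = (−£558 billion) / 0.38 ≈ −£1,468.4 billion.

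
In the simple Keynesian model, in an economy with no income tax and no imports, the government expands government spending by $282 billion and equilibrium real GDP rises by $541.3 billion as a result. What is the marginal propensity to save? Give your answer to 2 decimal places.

Implied spending multiplier k = ΔY/ΔG = 541.3/282 ≈ 1.9195.
Since k = 1/(1 − MPC), MPC = 1 − 1/k = 1 − ΔG/ΔY = 1 − 282/541.3 ≈ 0.48.
MPS = 1 − MPC = 0.52.

0.52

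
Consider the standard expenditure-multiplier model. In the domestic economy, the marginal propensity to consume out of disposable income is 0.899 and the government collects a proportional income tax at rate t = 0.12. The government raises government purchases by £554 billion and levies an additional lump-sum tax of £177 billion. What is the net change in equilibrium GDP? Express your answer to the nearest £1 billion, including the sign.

Expenditure multiplier = 1/(1 − c(1−t)) = 1/(1 − 0.899×0.88) = 1/0.20888 ≈ 4.787.
ΔG contributes k·ΔG = (+£554 billion) / 0.20888 ≈ +£2,652.2 billion.
ΔT of +£177 billion changes first-round spending by −c·ΔT = −£159.123 billion, contributing k·(−c·ΔT) = (−£159.123 billion) / 0.20888 ≈ −£761.8 billion.
Net ΔY = k(ΔG − c·ΔT) = (+£394.877 billion) / 0.20888 ≈ +£1,890 billion.

+£1,890 billion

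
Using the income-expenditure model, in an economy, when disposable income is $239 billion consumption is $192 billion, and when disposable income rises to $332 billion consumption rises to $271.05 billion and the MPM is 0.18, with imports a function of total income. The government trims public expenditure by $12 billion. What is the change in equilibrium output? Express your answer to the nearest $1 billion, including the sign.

−$36 billion

MPC = ΔC/ΔYd = (271.05 − 192)/(332 − 239) = 79.05/93 = 0.85.
Government-spending multiplier = 1/(1 − c + m) = 1/(1 − 0.85 + 0.18) = 1/0.33 ≈ 3.03.
ΔY = k × ΔG = (−$12 billion) / 0.33 ≈ −$36 billion.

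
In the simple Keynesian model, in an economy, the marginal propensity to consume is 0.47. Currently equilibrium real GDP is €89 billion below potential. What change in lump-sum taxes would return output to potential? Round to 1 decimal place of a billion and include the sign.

−€100.4 billion

Spending multiplier = 1/(1 − MPC) = 1/(1 − 0.47) = 1/0.53 ≈ 1.887.
Tax multiplier = −c·k = −0.47/0.53 ≈ −0.887. Need ΔY = +€89 billion, so ΔT = ΔY/(−c·k) = −(+€89 billion) × 0.53 / 0.47 ≈ −€100.4 billion.
The government should cut lump-sum taxes by €100.4 billion.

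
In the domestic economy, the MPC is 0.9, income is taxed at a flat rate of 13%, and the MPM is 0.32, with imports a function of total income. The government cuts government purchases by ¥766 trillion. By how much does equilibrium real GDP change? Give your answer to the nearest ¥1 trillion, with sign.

−¥1,426 trillion

Government-spending multiplier = 1/(1 − c(1−t) + m) = 1/(1 − 0.9×0.87 + 0.32) = 1/0.537 ≈ 1.862.
ΔY = k × ΔG = (−¥766 trillion) / 0.537 ≈ −¥1,426 trillion.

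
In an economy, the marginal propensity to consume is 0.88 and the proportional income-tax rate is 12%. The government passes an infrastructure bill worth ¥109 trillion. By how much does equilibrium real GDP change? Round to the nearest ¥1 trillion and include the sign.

+¥483 trillion

Expenditure multiplier = 1/(1 − c(1−t)) = 1/(1 − 0.88×0.88) = 1/0.2256 ≈ 4.433.
ΔY = k × ΔG = (+¥109 trillion) / 0.2256 ≈ +¥483 trillion.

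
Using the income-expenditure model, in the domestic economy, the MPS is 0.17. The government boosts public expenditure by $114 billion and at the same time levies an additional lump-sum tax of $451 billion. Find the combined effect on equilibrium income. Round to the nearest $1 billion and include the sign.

−$1,531 billion

MPC = 1 − MPS = 1 − 0.17 = 0.83.
Expenditure multiplier = 1/(1 − MPC) = 1/(1 − 0.83) = 1/0.17 ≈ 5.882.
ΔG contributes k·ΔG = (+$114 billion) / 0.17 ≈ +$670.6 billion.
ΔT of +$451 billion changes first-round spending by −c·ΔT = −$374.33 billion, contributing k·(−c·ΔT) = (−$374.33 billion) / 0.17 ≈ −$2,201.9 billion.
Net ΔY = k(ΔG − c·ΔT) = (−$260.33 billion) / 0.17 ≈ −$1,531 billion.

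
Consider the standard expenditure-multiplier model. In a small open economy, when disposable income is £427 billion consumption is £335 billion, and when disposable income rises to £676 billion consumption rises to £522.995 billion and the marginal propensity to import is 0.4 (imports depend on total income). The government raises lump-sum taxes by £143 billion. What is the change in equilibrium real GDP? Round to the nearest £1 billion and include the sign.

−£167 billion

MPC = ΔC/ΔYd = (522.995 − 335)/(676 − 427) = 187.995/249 = 0.755.
A lump-sum tax change of +£143 billion shifts disposable income by −£143 billion; first-round consumption changes by −c × ΔT = −0.755 × (+£143 billion) = −£107.965 billion.
Expenditure multiplier = 1/(1 − c + m) = 1/(1 − 0.755 + 0.4) = 1/0.645 ≈ 1.55.
The tax multiplier is −c × k ≈ −1.171, so ΔY = k × (−c·ΔT) = (−£107.965 billion) / 0.645 ≈ −£167 billion.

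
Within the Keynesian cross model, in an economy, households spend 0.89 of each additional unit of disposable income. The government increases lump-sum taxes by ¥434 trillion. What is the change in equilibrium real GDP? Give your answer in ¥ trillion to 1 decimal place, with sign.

−¥3,511.5 trillion

A lump-sum tax change of +¥434 trillion shifts disposable income by −¥434 trillion; first-round consumption changes by −c × ΔT = −0.89 × (+¥434 trillion) = −¥386.26 trillion.
Expenditure multiplier = 1/(1 − MPC) = 1/(1 − 0.89) = 1/0.11 ≈ 9.091.
The tax multiplier is −c × k ≈ −8.091, so ΔY = k × (−c·ΔT) = (−¥386.26 trillion) / 0.11 ≈ −¥3,511.5 trillion.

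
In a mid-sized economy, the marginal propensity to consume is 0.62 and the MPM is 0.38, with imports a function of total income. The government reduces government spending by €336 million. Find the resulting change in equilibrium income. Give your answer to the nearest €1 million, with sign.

Expenditure multiplier = 1/(1 − c + m) = 1/(1 − 0.62 + 0.38) = 1/0.76 ≈ 1.316.
ΔY = k × ΔG = (−€336 million) / 0.76 ≈ −€442 million.

−€442 million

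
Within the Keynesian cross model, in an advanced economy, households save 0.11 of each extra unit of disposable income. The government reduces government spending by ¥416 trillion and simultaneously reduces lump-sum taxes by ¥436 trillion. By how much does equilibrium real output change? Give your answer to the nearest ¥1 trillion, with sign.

MPC = 1 − MPS = 1 − 0.11 = 0.89.
Expenditure multiplier = 1/(1 − MPC) = 1/(1 − 0.89) = 1/0.11 ≈ 9.091.
ΔG contributes k·ΔG = (−¥416 trillion) / 0.11 ≈ −¥3,781.8 trillion.
ΔT of −¥436 trillion changes first-round spending by −c·ΔT = +¥388.04 trillion, contributing k·(−c·ΔT) = (+¥388.04 trillion) / 0.11 ≈ +¥3,527.6 trillion.
Net ΔY = k(ΔG − c·ΔT) = (−¥27.96 trillion) / 0.11 ≈ −¥254 trillion.

−¥254 trillion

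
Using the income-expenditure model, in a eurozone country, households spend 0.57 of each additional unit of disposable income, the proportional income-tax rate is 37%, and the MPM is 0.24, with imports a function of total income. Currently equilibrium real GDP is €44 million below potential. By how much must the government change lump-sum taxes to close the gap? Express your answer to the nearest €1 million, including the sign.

Spending multiplier = 1/(1 − c(1−t) + m) = 1/(1 − 0.57×0.63 + 0.24) = 1/0.8809 ≈ 1.135.
Tax multiplier = −c·k = −0.57/0.8809 ≈ −0.647. Need ΔY = +€44 million, so ΔT = ΔY/(−c·k) = −(+€44 million) × 0.8809 / 0.57 ≈ −€68 million.
The government should cut lump-sum taxes by €68 million.

−€68 million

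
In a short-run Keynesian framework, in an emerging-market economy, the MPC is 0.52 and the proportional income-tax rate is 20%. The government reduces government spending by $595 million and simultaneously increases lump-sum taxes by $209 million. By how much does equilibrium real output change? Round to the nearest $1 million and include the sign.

−$1,205 million

Expenditure multiplier = 1/(1 − c(1−t)) = 1/(1 − 0.52×0.8) = 1/0.584 ≈ 1.712.
ΔG contributes k·ΔG = (−$595 million) / 0.584 ≈ −$1,018.8 million.
ΔT of +$209 million changes first-round spending by −c·ΔT = −$108.68 million, contributing k·(−c·ΔT) = (−$108.68 million) / 0.584 ≈ −$186.1 million.
Net ΔY = k(ΔG − c·ΔT) = (−$703.68 million) / 0.584 ≈ −$1,205 million.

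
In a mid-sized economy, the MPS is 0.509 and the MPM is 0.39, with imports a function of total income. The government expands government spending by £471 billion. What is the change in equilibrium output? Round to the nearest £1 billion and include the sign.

MPC = 1 − MPS = 1 − 0.509 = 0.491.
Spending multiplier = 1/(1 − c + m) = 1/(1 − 0.491 + 0.39) = 1/0.899 ≈ 1.112.
ΔY = k × ΔG = (+£471 billion) / 0.899 ≈ +£524 billion.

+£524 billion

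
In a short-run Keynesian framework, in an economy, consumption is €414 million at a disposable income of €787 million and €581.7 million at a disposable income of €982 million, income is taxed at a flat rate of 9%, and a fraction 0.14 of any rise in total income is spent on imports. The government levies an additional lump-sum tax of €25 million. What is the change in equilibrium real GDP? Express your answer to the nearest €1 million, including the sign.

−€60 million

MPC = ΔC/ΔYd = (581.7 − 414)/(982 − 787) = 167.7/195 = 0.86.
A lump-sum tax change of +€25 million shifts disposable income by −€25 million; first-round consumption changes by −c × ΔT = −0.86 × (+€25 million) = −€21.5 million.
Expenditure multiplier = 1/(1 − c(1−t) + m) = 1/(1 − 0.86×0.91 + 0.14) = 1/0.3574 ≈ 2.798.
The tax multiplier is −c × k ≈ −2.406, so ΔY = k × (−c·ΔT) = (−€21.5 million) / 0.3574 ≈ −€60 million.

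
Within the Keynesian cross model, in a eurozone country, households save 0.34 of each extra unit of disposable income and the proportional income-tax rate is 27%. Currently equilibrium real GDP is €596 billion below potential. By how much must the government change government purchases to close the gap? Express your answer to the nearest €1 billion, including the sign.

MPC = 1 − MPS = 1 − 0.34 = 0.66.
Spending multiplier = 1/(1 − c(1−t)) = 1/(1 − 0.66×0.73) = 1/0.5182 ≈ 1.93.
Need ΔY = +€596 billion, so ΔG = ΔY/k = (+€596 billion) × 0.5182 ≈ +€309 billion.
The government should increase government purchases by €309 billion.

+€309 billion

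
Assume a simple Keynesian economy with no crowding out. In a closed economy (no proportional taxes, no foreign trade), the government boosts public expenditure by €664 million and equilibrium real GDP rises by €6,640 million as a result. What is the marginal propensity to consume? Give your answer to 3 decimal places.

0.900

Implied spending multiplier k = ΔY/ΔG = 6,640/664 = 10.
Since k = 1/(1 − MPC), MPC = 1 − 1/k = 1 − ΔG/ΔY = 1 − 664/6,640 = 0.900.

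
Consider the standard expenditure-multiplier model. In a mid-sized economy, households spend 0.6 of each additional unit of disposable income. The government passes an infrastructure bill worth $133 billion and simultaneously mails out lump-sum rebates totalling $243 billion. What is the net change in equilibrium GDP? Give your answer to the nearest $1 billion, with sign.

+$697 billion

Expenditure multiplier = 1/(1 − MPC) = 1/(1 − 0.6) = 1/0.4 = 2.5.
ΔG contributes k·ΔG = (+$133 billion) / 0.4 = +$332.5 billion.
ΔT of −$243 billion changes first-round spending by −c·ΔT = +$145.8 billion, contributing k·(−c·ΔT) = (+$145.8 billion) / 0.4 = +$364.5 billion.
Net ΔY = k(ΔG − c·ΔT) = (+$278.8 billion) / 0.4 = +$697 billion.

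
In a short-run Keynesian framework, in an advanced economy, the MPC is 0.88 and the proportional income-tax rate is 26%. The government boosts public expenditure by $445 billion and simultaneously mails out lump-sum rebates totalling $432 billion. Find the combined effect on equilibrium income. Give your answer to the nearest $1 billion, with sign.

Expenditure multiplier = 1/(1 − c(1−t)) = 1/(1 − 0.88×0.74) = 1/0.3488 ≈ 2.867.
ΔG contributes k·ΔG = (+$445 billion) / 0.3488 ≈ +$1,275.8 billion.
ΔT of −$432 billion changes first-round spending by −c·ΔT = +$380.16 billion, contributing k·(−c·ΔT) = (+$380.16 billion) / 0.3488 ≈ +$1,089.9 billion.
Net ΔY = k(ΔG − c·ΔT) = (+$825.16 billion) / 0.3488 ≈ +$2,366 billion.

+$2,366 billion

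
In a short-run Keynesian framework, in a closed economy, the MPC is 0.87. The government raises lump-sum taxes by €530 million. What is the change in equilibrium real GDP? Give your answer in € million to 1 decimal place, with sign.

−€3,546.9 million

A lump-sum tax change of +€530 million shifts disposable income by −€530 million; first-round consumption changes by −c × ΔT = −0.87 × (+€530 million) = −€461.1 million.
Expenditure multiplier = 1/(1 − MPC) = 1/(1 − 0.87) = 1/0.13 ≈ 7.692.
The tax multiplier is −c × k ≈ −6.692, so ΔY = k × (−c·ΔT) = (−€461.1 million) / 0.13 ≈ −€3,546.9 million.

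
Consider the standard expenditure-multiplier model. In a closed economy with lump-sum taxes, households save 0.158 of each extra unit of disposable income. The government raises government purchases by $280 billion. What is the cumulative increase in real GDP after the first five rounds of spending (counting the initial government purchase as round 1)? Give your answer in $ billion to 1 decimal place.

MPC = 1 − MPS = 1 − 0.158 = 0.842.
Round 1 adds ΔG = $280 billion; each later round is MPC = 0.842 times the previous.
After 5 rounds: 280 + 235.76 + 198.50992 + 167.14535264 + 140.73638692288 = ΔG·(1 − c^5)/(1 − c) = 280 × (1 − 0.423214420675232)/0.158 ≈ $1,022.2 billion.

$1,022.2 billion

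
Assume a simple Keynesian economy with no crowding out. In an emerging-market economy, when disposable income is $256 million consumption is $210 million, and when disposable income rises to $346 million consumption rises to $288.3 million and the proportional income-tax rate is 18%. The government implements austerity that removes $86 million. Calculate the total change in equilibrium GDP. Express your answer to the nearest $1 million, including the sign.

MPC = ΔC/ΔYd = (288.3 − 210)/(346 − 256) = 78.3/90 = 0.87.
Spending multiplier = 1/(1 − c(1−t)) = 1/(1 − 0.87×0.82) = 1/0.2866 ≈ 3.489.
ΔY = k × ΔG = (−$86 million) / 0.2866 ≈ −$300 million.

−$300 million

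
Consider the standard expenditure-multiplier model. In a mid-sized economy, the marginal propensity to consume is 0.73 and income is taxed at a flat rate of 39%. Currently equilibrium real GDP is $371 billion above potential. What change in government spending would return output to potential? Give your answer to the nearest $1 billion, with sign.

Spending multiplier = 1/(1 − c(1−t)) = 1/(1 − 0.73×0.61) = 1/0.5547 ≈ 1.803.
Need ΔY = −$371 billion, so ΔG = ΔY/k = (−$371 billion) × 0.5547 ≈ −$206 billion.
The government should cut government spending by $206 billion.

−$206 billion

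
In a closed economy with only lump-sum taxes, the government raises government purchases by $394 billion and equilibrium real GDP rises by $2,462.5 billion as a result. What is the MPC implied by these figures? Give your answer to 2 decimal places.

0.84

Implied spending multiplier k = ΔY/ΔG = 2,462.5/394 = 6.25.
Since k = 1/(1 − MPC), MPC = 1 − 1/k = 1 − ΔG/ΔY = 1 − 394/2,462.5 = 0.84.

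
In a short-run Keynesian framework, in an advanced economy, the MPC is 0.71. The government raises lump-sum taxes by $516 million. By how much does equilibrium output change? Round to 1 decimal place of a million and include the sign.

−$1,263.3 million

A lump-sum tax change of +$516 million shifts disposable income by −$516 million; first-round consumption changes by −c × ΔT = −0.71 × (+$516 million) = −$366.36 million.
Expenditure multiplier = 1/(1 − MPC) = 1/(1 − 0.71) = 1/0.29 ≈ 3.448.
The tax multiplier is −c × k ≈ −2.448, so ΔY = k × (−c·ΔT) = (−$366.36 million) / 0.29 ≈ −$1,263.3 million.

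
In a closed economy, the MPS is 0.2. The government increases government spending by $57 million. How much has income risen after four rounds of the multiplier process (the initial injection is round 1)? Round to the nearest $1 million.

MPC = 1 − MPS = 1 − 0.2 = 0.8.
Round 1 adds ΔG = $57 million; each later round is MPC = 0.8 times the previous.
After 4 rounds: 57 + 45.6 + 36.48 + 29.184 = ΔG·(1 − c^4)/(1 − c) = 57 × (1 − 0.4096)/0.2 ≈ $168 million.

$168 million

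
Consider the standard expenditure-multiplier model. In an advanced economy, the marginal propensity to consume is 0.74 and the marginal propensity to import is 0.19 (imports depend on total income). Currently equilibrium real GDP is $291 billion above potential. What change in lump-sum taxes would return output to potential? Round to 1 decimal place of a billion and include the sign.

Spending multiplier = 1/(1 − c + m) = 1/(1 − 0.74 + 0.19) = 1/0.45 ≈ 2.222.
Tax multiplier = −c·k = −0.74/0.45 ≈ −1.644. Need ΔY = −$291 billion, so ΔT = ΔY/(−c·k) = −(−$291 billion) × 0.45 / 0.74 ≈ +$177 billion.
The government should raise lump-sum taxes by $177 billion.

+$177.0 billion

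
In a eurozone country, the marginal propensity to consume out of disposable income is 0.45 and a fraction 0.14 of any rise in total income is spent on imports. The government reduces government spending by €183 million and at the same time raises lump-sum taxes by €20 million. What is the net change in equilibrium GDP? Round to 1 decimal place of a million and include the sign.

Expenditure multiplier = 1/(1 − c + m) = 1/(1 − 0.45 + 0.14) = 1/0.69 ≈ 1.449.
ΔG contributes k·ΔG = (−€183 million) / 0.69 ≈ −€265.2 million.
ΔT of +€20 million changes first-round spending by −c·ΔT = −€9 million, contributing k·(−c·ΔT) = (−€9 million) / 0.69 ≈ −€13 million.
Net ΔY = k(ΔG − c·ΔT) = (−€192 million) / 0.69 ≈ −€278.3 million.

−€278.3 million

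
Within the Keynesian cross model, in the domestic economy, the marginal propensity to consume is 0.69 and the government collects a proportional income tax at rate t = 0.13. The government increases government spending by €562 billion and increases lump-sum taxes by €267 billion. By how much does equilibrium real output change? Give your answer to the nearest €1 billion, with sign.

Expenditure multiplier = 1/(1 − c(1−t)) = 1/(1 − 0.69×0.87) = 1/0.3997 ≈ 2.502.
ΔG contributes k·ΔG = (+€562 billion) / 0.3997 ≈ +€1,406.1 billion.
ΔT of +€267 billion changes first-round spending by −c·ΔT = −€184.23 billion, contributing k·(−c·ΔT) = (−€184.23 billion) / 0.3997 ≈ −€460.9 billion.
Net ΔY = k(ΔG − c·ΔT) = (+€377.77 billion) / 0.3997 ≈ +€945 billion.

+€945 billion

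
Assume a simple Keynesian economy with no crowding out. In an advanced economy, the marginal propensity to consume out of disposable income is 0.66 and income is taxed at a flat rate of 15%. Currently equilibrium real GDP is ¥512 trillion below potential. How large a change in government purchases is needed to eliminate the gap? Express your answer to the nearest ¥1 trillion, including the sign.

Spending multiplier = 1/(1 − c(1−t)) = 1/(1 − 0.66×0.85) = 1/0.439 ≈ 2.278.
Need ΔY = +¥512 trillion, so ΔG = ΔY/k = (+¥512 trillion) × 0.439 ≈ +¥225 trillion.
The government should increase government purchases by ¥225 trillion.

+¥225 trillion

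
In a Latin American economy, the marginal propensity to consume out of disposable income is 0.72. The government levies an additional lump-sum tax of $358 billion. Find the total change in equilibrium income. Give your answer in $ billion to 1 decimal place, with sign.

−$920.6 billion

A lump-sum tax change of +$358 billion shifts disposable income by −$358 billion; first-round consumption changes by −c × ΔT = −0.72 × (+$358 billion) = −$257.76 billion.
Expenditure multiplier = 1/(1 − MPC) = 1/(1 − 0.72) = 1/0.28 ≈ 3.571.
The tax multiplier is −c × k ≈ −2.571, so ΔY = k × (−c·ΔT) = (−$257.76 billion) / 0.28 ≈ −$920.6 billion.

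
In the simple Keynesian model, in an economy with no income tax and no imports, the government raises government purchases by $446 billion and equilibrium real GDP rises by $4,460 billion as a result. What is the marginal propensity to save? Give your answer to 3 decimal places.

Implied spending multiplier k = ΔY/ΔG = 4,460/446 = 10.
Since k = 1/(1 − MPC), MPC = 1 − 1/k = 1 − ΔG/ΔY = 1 − 446/4,460 = 0.900.
MPS = 1 − MPC = 0.100.

0.100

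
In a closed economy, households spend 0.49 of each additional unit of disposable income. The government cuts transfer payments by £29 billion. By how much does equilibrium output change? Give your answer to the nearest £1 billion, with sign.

The transfer change shifts disposable income by −£29 billion, so first-round consumption changes by c·ΔTR = 0.49 × (−£29 billion) = −£14.21 billion.
Expenditure multiplier = 1/(1 − MPC) = 1/(1 − 0.49) = 1/0.51 ≈ 1.961.
The transfer multiplier is c × k ≈ 0.961, so ΔY = k × (c·ΔTR) = (−£14.21 billion) / 0.51 ≈ −£28 billion.

−£28 billion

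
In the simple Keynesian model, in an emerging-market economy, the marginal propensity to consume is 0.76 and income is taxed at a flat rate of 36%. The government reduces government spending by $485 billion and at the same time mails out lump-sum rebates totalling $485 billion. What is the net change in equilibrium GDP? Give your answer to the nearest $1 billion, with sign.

−$227 billion

Expenditure multiplier = 1/(1 − c(1−t)) = 1/(1 − 0.76×0.64) = 1/0.5136 ≈ 1.947.
ΔG contributes k·ΔG = (−$485 billion) / 0.5136 ≈ −$944.3 billion.
ΔT of −$485 billion changes first-round spending by −c·ΔT = +$368.6 billion, contributing k·(−c·ΔT) = (+$368.6 billion) / 0.5136 ≈ +$717.7 billion.
Net ΔY = k(ΔG − c·ΔT) = (−$116.4 billion) / 0.5136 ≈ −$227 billion.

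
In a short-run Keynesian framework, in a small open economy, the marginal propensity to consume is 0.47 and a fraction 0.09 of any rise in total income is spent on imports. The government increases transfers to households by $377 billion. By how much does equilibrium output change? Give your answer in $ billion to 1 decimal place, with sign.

+$285.8 billion

The transfer change shifts disposable income by +$377 billion, so first-round consumption changes by c·ΔTR = 0.47 × (+$377 billion) = +$177.19 billion.
Expenditure multiplier = 1/(1 − c + m) = 1/(1 − 0.47 + 0.09) = 1/0.62 ≈ 1.613.
The transfer multiplier is c × k ≈ 0.758, so ΔY = k × (c·ΔTR) = (+$177.19 billion) / 0.62 ≈ +$285.8 billion.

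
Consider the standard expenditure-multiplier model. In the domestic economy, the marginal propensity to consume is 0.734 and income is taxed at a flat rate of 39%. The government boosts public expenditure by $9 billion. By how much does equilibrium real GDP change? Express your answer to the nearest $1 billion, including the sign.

Spending multiplier = 1/(1 − c(1−t)) = 1/(1 − 0.734×0.61) = 1/0.55226 ≈ 1.811.
ΔY = k × ΔG = (+$9 billion) / 0.55226 ≈ +$16 billion.

+$16 billion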